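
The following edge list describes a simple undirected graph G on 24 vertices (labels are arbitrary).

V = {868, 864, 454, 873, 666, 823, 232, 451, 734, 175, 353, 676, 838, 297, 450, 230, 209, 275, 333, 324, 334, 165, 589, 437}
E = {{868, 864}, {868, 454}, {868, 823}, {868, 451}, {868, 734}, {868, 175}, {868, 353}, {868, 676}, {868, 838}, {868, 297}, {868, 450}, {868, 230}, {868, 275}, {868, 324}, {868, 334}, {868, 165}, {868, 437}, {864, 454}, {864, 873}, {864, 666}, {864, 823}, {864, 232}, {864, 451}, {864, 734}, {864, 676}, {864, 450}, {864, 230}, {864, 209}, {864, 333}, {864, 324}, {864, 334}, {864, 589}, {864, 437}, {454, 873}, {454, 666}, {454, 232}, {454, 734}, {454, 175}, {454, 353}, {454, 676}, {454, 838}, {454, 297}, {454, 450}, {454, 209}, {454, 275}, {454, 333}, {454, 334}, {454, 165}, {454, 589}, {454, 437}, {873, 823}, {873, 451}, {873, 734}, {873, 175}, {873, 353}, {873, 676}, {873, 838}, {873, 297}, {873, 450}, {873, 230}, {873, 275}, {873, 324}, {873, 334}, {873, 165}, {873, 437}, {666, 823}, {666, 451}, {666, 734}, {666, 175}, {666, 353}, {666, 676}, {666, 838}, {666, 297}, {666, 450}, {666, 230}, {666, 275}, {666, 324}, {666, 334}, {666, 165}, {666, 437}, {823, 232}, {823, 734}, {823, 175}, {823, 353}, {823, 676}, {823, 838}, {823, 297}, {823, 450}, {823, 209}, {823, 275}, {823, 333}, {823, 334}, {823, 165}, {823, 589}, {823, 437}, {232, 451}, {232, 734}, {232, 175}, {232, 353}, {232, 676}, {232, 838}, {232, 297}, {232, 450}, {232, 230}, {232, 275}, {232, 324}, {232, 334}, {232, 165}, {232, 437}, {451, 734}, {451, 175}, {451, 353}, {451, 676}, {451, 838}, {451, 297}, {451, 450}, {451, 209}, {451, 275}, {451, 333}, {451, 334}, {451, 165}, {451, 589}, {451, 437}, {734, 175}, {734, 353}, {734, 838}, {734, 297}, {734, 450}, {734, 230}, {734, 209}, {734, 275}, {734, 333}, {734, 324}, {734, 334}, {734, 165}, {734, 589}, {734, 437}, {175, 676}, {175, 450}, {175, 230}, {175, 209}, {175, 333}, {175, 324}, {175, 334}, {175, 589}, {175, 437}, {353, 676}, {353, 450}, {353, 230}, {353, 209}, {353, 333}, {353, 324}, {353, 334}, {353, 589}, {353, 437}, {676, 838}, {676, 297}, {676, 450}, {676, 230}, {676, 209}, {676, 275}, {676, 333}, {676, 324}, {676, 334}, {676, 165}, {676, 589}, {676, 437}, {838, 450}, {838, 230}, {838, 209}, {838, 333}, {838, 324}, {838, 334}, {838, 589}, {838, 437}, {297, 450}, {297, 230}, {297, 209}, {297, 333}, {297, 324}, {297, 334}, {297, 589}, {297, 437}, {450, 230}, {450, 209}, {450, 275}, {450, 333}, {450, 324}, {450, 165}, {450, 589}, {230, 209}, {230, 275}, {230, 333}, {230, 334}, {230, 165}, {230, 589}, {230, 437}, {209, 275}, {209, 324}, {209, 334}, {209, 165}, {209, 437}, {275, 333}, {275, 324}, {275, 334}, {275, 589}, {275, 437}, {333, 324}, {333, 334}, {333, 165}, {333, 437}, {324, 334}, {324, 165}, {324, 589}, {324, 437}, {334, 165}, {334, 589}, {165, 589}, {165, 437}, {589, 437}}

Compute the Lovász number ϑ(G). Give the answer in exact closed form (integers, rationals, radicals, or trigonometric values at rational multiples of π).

7

Vertex 334 has 21 neighbors: 868, 864, 454, 873, 666, 823, 232, 451, 734, 175, 353, 676, 838, 297, 230, 209, 275, 333, 324, 165, 589.
deg(589) = 17; N(589) = {864, 454, 823, 451, 734, 175, 353, 676, 838, 297, 450, 230, 275, 324, 334, 165, 437}.
deg(666) = 17; N(666) = {864, 454, 823, 451, 734, 175, 353, 676, 838, 297, 450, 230, 275, 324, 334, 165, 437}.
Vertex 450 has 21 neighbors: 868, 864, 454, 873, 666, 823, 232, 451, 734, 175, 353, 676, 838, 297, 230, 209, 275, 333, 324, 165, 589.
G = K_{7,7,5,3,2}: α = 7 = χ(Ḡ), so ϑ = 7.
Numerically 7.00000.
Check 7 ≤ 7 ≤ 7: collapsed.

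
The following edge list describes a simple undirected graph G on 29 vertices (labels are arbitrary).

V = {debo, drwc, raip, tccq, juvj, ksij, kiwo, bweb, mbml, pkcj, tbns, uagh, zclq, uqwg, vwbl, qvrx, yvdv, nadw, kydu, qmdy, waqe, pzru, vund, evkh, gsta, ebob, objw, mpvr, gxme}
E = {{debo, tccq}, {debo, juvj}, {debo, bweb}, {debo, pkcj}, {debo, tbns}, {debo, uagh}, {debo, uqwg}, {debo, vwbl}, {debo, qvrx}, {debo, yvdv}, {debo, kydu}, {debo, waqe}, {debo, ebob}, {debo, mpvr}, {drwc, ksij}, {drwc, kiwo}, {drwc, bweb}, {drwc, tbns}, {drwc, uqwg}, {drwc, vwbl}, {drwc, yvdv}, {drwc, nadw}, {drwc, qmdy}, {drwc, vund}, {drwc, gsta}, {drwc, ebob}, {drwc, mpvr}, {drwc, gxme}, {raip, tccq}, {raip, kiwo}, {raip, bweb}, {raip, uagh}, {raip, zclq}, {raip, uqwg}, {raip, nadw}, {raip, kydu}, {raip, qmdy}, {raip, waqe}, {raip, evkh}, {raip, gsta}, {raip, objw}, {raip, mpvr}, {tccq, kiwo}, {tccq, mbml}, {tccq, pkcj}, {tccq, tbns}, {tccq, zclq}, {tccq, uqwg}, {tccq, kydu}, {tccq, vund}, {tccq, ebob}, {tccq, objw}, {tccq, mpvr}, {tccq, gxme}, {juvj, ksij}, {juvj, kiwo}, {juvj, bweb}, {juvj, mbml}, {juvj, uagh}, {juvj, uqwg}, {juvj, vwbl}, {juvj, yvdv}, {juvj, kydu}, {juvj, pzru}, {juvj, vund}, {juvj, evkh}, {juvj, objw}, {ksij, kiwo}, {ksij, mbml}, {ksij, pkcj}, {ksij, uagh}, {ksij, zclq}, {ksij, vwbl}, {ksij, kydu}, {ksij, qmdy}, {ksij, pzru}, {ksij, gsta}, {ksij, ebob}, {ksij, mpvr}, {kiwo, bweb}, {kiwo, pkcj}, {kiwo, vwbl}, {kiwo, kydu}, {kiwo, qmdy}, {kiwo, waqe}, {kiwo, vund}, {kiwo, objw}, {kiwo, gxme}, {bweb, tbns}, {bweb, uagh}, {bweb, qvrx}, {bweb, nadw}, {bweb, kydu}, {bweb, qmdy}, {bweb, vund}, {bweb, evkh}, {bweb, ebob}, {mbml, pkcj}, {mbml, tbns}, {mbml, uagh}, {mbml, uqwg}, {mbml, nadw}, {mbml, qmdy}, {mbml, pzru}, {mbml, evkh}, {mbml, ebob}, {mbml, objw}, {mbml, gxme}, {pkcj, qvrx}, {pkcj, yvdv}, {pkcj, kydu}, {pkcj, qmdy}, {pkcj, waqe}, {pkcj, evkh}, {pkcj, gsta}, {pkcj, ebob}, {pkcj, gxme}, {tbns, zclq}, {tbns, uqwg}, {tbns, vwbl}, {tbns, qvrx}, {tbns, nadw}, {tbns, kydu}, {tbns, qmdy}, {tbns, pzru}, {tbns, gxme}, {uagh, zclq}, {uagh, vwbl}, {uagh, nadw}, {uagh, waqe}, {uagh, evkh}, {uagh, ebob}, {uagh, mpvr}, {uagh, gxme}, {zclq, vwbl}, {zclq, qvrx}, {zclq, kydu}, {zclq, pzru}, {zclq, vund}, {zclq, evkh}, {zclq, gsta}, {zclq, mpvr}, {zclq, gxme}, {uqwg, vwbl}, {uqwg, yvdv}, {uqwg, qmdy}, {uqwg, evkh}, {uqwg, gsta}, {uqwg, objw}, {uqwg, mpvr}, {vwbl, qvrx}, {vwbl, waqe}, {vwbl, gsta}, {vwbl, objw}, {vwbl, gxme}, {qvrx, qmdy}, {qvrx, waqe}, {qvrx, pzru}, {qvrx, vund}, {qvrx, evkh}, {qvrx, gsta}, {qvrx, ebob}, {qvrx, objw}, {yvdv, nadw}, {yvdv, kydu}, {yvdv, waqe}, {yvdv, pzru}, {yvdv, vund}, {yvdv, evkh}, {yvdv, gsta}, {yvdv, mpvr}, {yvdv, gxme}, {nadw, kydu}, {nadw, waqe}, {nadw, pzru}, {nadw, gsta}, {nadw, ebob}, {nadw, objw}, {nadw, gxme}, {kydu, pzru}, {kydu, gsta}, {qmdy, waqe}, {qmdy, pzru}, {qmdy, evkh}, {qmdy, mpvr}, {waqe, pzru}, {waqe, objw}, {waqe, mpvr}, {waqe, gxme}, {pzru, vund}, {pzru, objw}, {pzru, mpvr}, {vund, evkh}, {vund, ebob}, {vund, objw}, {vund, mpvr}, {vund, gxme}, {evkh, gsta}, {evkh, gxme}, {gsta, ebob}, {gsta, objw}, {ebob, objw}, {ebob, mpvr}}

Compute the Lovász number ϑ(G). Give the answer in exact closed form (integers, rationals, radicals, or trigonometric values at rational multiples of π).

sqrt(29)

N(tccq) = {debo, raip, kiwo, mbml, pkcj, tbns, zclq, uqwg, kydu, vund, ebob, objw, mpvr, gxme}, |N(tccq)| = 14.
N(ebob) = {debo, drwc, tccq, ksij, bweb, mbml, pkcj, uagh, qvrx, nadw, vund, gsta, objw, mpvr}, |N(ebob)| = 14.
Vertex pzru has 14 neighbors: juvj, ksij, mbml, tbns, zclq, qvrx, yvdv, nadw, kydu, qmdy, waqe, vund, objw, mpvr.
Vertex pkcj has 14 neighbors: debo, tccq, ksij, kiwo, mbml, qvrx, yvdv, kydu, qmdy, waqe, evkh, gsta, ebob, gxme.
Regular of degree 14 on 29 vertices: strongly regular (29,14,6,7).
Distinct eigenvalues (to 3 d.p.): [14.0, 2.193, -3.193].
With N=29: ϑ(G) = 29·(-(-sqrt(29)/2 - 1/2))/(14−(-sqrt(29)/2 - 1/2)) = sqrt(29).
≈ 5.3851648 (to 7 d.p.).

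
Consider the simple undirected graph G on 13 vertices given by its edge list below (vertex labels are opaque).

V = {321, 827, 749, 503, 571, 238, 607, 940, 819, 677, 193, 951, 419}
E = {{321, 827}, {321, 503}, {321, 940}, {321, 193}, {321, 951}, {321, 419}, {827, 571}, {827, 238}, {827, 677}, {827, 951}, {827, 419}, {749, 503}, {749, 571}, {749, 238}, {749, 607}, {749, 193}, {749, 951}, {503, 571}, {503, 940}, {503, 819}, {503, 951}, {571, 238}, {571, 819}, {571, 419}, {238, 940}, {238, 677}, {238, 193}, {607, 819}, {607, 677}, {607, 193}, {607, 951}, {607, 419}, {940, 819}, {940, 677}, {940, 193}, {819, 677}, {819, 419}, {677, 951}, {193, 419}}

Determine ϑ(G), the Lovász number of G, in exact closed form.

deg(193) = 6; N(193) = {321, 749, 238, 607, 940, 419}.
Vertex 503 has 6 neighbors: 321, 749, 571, 940, 819, 951.
Vertex 940 has 6 neighbors: 321, 503, 238, 819, 677, 193.
Vertex 607 has 6 neighbors: 749, 819, 677, 193, 951, 419.
Regular of degree 6 on 13 vertices: SR(13,6,2,3) — a Paley graph.
spec(A) ≈ [6.0, 1.3028, -2.3028] (distinct, 4 d.p.).
λ_max=6, λ_min=-sqrt(13)/2 - 1/2; ϑ = −13·λ_min/(λ_max−λ_min) = sqrt(13).
= 3.60555128… (decimal).

sqrt(13)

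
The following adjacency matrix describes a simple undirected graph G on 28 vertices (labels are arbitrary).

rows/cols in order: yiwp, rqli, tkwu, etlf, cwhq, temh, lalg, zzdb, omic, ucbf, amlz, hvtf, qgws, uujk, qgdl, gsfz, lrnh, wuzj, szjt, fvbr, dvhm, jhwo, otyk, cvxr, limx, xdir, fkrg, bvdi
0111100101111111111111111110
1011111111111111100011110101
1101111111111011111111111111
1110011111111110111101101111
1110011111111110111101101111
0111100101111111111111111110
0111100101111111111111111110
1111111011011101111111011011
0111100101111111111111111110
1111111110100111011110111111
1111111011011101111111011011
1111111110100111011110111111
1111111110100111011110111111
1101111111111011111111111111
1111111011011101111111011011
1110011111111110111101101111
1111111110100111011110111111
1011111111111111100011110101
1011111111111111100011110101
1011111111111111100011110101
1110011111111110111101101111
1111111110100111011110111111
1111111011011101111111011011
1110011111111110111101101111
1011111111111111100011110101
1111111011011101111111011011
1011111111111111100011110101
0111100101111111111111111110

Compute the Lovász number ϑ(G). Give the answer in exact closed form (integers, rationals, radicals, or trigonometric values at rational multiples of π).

deg(jhwo) = 23; N(jhwo) = {yiwp, rqli, tkwu, etlf, cwhq, temh, lalg, zzdb, omic, amlz, uujk, qgdl, gsfz, wuzj, szjt, fvbr, dvhm, otyk, cvxr, limx, xdir, fkrg, bvdi}.
deg(qgdl) = 23; N(qgdl) = {yiwp, rqli, tkwu, etlf, cwhq, temh, lalg, omic, ucbf, hvtf, qgws, uujk, gsfz, lrnh, wuzj, szjt, fvbr, dvhm, jhwo, cvxr, limx, fkrg, bvdi}.
Vertex otyk has 23 neighbors: yiwp, rqli, tkwu, etlf, cwhq, temh, lalg, omic, ucbf, hvtf, qgws, uujk, gsfz, lrnh, wuzj, szjt, fvbr, dvhm, jhwo, cvxr, limx, fkrg, bvdi.
N(fvbr) = {yiwp, tkwu, etlf, cwhq, temh, lalg, zzdb, omic, ucbf, amlz, hvtf, qgws, uujk, qgdl, gsfz, lrnh, dvhm, jhwo, otyk, cvxr, xdir, bvdi}, |N(fvbr)| = 22.
6 parts of sizes [6, 5, 5, 5, 5, 2]; α(G) = 6 = ϑ (perfect).
Numerically 6.00000000.
Check 6 ≤ 6 ≤ 6: collapsed.

6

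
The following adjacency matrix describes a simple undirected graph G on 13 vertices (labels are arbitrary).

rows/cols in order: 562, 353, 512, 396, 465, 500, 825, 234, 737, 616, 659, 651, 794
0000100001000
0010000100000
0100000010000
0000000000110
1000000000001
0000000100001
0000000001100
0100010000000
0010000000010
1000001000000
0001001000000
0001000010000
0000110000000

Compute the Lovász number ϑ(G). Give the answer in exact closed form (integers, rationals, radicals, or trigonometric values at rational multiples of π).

13*cos(pi/13)/(cos(pi/13) + 1)

deg(465) = 2; N(465) = {562, 794}.
deg(737) = 2; N(737) = {512, 651}.
deg(396) = 2; N(396) = {659, 651}.
Vertex 562 has 2 neighbors: 465, 616.
Every vertex has degree 2 (N=13); the odd cycle C_{13}.
Distinct eigenvalues (to 6 d.p.): [2.0, 1.770912, 1.136129, 0.241073, -0.70921, -1.497021, -1.941884].
−13·(-2*cos(pi/13)) / ((2)−(-2*cos(pi/13))) = 13*cos(pi/13)/(cos(pi/13) + 1) = ϑ(G).
≈ 6.4041686 (to 7 d.p.).
6 ≤ 13*cos(pi/13)/(cos(pi/13) + 1) ≤ 7: both strict.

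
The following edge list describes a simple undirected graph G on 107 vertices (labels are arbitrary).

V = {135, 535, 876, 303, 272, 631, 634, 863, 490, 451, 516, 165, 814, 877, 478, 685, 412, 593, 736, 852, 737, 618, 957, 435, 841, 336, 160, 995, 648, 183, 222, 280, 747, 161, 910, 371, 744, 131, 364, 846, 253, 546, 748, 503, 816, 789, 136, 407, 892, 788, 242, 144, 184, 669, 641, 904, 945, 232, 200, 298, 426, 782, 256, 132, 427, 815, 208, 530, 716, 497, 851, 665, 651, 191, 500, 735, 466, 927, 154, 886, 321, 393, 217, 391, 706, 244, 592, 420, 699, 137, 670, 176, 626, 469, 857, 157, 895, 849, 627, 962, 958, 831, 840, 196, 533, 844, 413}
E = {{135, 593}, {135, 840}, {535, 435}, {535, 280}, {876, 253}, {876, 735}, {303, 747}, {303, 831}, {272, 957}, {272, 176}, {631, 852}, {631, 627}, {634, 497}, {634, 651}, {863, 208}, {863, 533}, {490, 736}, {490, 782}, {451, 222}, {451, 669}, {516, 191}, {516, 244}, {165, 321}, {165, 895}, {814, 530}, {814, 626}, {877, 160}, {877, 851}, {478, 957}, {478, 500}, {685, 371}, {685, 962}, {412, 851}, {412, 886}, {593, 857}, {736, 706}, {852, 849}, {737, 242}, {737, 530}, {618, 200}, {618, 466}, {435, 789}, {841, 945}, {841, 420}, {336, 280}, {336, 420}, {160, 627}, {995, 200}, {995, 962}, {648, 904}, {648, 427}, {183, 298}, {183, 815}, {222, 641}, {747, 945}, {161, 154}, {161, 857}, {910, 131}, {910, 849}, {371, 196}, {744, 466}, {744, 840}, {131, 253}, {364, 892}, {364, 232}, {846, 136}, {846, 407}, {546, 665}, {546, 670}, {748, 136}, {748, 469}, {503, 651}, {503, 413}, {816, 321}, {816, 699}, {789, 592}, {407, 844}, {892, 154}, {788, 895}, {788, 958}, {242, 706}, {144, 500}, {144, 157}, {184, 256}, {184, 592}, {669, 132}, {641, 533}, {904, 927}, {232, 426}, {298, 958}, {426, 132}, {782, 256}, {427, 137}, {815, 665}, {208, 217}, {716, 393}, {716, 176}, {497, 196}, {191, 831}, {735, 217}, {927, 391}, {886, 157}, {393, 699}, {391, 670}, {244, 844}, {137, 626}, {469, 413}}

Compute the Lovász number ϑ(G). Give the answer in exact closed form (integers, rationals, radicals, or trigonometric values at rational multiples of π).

107*cos(pi/107)/(cos(pi/107) + 1)

deg(298) = 2; N(298) = {183, 958}.
Vertex 634 has 2 neighbors: 497, 651.
deg(503) = 2; N(503) = {651, 413}.
Vertex 669 has 2 neighbors: 451, 132.
2-regular, N=107; a single 107-cycle (edge-transitive).
A has 54 distinct eigenvalues ≈ [2.0, 1.9966, 1.9862, 1.969, 1.9451, 1.9144, 1.8771, 1.8334, 1.7833, 1.7271, 1.665, 1.5971, 1.5237, 1.445, 1.3614, 1.273, 1.1803, 1.0835, 0.983, 0.8791, 0.7721, 0.6625, 0.5506, 0.4369, 0.3216, 0.2052, 0.0881, -0.0294, -0.1467, -0.2635, -0.3794, -0.494, -0.6069, -0.7176, -0.826, -0.9314, -1.0337, -1.1324, -1.2272, -1.3178, -1.4038, -1.485, -1.561, -1.6317, -1.6968, -1.756, -1.8092, -1.8561, -1.8966, -1.9306, -1.9579, -1.9785, -1.9922, -1.9991].
Lovász: ϑ = −107(-2*cos(pi/107))/(2+-(-1)*2*cos(pi/107)) = 107*cos(pi/107)/(cos(pi/107) + 1).
= 53.4884684… (decimal).
Sandwich: α(G)=53 ≤ ϑ(G)=107*cos(pi/107)/(cos(pi/107) + 1) ≤ χ(Ḡ)=54 (both strict).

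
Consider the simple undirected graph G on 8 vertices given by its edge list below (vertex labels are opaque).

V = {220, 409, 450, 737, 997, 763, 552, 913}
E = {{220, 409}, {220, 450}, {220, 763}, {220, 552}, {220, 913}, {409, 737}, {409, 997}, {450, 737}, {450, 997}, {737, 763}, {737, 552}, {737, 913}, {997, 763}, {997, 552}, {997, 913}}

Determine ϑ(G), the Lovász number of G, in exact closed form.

N(552) = {220, 737, 997}, |N(552)| = 3.
deg(737) = 5; N(737) = {409, 450, 763, 552, 913}.
deg(997) = 5; N(997) = {409, 450, 763, 552, 913}.
Vertex 763 has 3 neighbors: 220, 737, 997.
2 parts of sizes [5, 3]; α(G) = 5 = ϑ (perfect).
≈ 5.000000000 (to 9 d.p.).
α=5, χ(Ḡ)=5; ϑ=5 lies between (collapsed).

5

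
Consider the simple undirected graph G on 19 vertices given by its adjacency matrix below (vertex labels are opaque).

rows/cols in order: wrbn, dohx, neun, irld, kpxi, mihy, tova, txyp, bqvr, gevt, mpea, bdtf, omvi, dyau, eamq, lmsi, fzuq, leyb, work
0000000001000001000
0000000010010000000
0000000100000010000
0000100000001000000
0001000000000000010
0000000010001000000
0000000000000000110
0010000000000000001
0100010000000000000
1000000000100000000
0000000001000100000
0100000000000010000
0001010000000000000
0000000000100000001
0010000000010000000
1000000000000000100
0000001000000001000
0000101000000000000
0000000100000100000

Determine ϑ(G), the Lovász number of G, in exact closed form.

19*cos(pi/19)/(cos(pi/19) + 1)

N(wrbn) = {gevt, lmsi}, |N(wrbn)| = 2.
Vertex tova has 2 neighbors: fzuq, leyb.
N(dohx) = {bqvr, bdtf}, |N(dohx)| = 2.
Vertex eamq has 2 neighbors: neun, bdtf.
19-vertex 2-regular graph: the odd cycle C_{19}.
A has 10 distinct eigenvalues ≈ [2.0, 1.89163, 1.57828, 1.0939, 0.49097, -0.16516, -0.80339, -1.35456, -1.75895, -1.97272].
Lovász: ϑ = −19(-2*cos(pi/19))/(2+-(-1)*2*cos(pi/19)) = 19*cos(pi/19)/(cos(pi/19) + 1).
ϑ(G) ≈ 9.43477137.
α=9, χ(Ḡ)=10; ϑ=19*cos(pi/19)/(cos(pi/19) + 1) lies between (both strict).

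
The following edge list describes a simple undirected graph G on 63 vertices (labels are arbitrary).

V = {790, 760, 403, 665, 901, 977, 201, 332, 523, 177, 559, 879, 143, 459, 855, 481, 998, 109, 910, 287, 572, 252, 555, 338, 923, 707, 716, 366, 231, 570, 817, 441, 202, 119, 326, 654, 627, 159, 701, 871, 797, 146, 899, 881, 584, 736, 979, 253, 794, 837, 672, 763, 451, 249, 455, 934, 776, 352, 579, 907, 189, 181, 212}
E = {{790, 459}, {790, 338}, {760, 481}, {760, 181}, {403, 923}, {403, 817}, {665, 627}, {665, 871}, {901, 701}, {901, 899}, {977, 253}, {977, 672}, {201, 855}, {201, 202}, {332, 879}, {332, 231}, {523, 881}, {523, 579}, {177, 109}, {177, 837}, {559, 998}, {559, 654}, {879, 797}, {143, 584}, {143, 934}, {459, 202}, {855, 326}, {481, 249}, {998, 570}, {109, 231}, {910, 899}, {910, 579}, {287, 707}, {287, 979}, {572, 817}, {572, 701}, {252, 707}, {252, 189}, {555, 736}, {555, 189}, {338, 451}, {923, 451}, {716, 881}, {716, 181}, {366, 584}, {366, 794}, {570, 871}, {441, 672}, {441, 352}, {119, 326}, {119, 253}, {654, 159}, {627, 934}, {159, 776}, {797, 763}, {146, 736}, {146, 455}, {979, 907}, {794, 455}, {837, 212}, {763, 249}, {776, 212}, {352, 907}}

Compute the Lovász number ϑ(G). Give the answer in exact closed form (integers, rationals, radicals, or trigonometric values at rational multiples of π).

Vertex 459 has 2 neighbors: 790, 202.
N(366) = {584, 794}, |N(366)| = 2.
deg(760) = 2; N(760) = {481, 181}.
deg(253) = 2; N(253) = {977, 119}.
deg(v) = 2 for all v (|V|=63); this is C_{63}, the 63-cycle.
The 32 distinct eigenvalues: [2.0, 1.99006, 1.96034, 1.91115, 1.84295, 1.75644, 1.65248, 1.53209, 1.39647, 1.24698, 1.08509, 0.91242, 0.73068, 0.54168, 0.3473, 0.14946, -0.04986, -0.24869, -0.44504, -0.63697, -0.82257, -1.0, -1.16749, -1.32337, -1.4661, -1.59427, -1.70658, -1.80194, -1.87939, -1.93815, -1.97766, -1.99751].
−63·(-2*cos(pi/63)) / ((2)−(-2*cos(pi/63))) = 63*cos(pi/63)/(cos(pi/63) + 1) = ϑ(G).
= 31.4804093… (decimal).
Check 31 ≤ 63*cos(pi/63)/(cos(pi/63) + 1) ≤ 32: both strict.

63*cos(pi/63)/(cos(pi/63) + 1)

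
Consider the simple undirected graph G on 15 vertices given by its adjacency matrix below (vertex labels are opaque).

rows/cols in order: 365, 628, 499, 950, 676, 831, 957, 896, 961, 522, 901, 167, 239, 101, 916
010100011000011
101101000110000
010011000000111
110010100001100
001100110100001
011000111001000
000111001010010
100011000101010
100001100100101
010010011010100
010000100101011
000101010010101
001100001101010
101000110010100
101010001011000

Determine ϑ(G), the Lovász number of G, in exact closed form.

Vertex 628 has 6 neighbors: 365, 499, 950, 831, 522, 901.
Vertex 101 has 6 neighbors: 365, 499, 957, 896, 901, 239.
N(365) = {628, 950, 896, 961, 101, 916}, |N(365)| = 6.
deg(950) = 6; N(950) = {365, 628, 676, 957, 167, 239}.
Every vertex has degree 6 (N=15); Kneser K(6,2) on C(6,2)=15 vertices.
The 3 distinct eigenvalues: [6.0, 1.0, -3.0].
−15·(-3) / ((6)−(-3)) = 5 = ϑ(G).
Numerically 5.0000000.

5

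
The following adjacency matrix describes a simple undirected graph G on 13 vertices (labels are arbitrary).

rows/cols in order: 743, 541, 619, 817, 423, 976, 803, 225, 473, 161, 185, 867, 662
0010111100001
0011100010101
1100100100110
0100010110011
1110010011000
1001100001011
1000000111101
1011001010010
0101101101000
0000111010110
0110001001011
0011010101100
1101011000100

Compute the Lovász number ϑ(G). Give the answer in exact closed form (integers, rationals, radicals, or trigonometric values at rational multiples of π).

sqrt(13)

N(803) = {743, 225, 473, 161, 185, 662}, |N(803)| = 6.
deg(185) = 6; N(185) = {541, 619, 803, 161, 867, 662}.
Vertex 225 has 6 neighbors: 743, 619, 817, 803, 473, 867.
deg(662) = 6; N(662) = {743, 541, 817, 976, 803, 185}.
13-vertex 6-regular graph: strongly regular (13,6,2,3).
Distinct eigenvalues (to 5 d.p.): [6.0, 1.30278, -2.30278].
With N=13: ϑ(G) = 13·(-(-sqrt(13)/2 - 1/2))/(6−(-sqrt(13)/2 - 1/2)) = sqrt(13).
ϑ(G) ≈ 3.60555128.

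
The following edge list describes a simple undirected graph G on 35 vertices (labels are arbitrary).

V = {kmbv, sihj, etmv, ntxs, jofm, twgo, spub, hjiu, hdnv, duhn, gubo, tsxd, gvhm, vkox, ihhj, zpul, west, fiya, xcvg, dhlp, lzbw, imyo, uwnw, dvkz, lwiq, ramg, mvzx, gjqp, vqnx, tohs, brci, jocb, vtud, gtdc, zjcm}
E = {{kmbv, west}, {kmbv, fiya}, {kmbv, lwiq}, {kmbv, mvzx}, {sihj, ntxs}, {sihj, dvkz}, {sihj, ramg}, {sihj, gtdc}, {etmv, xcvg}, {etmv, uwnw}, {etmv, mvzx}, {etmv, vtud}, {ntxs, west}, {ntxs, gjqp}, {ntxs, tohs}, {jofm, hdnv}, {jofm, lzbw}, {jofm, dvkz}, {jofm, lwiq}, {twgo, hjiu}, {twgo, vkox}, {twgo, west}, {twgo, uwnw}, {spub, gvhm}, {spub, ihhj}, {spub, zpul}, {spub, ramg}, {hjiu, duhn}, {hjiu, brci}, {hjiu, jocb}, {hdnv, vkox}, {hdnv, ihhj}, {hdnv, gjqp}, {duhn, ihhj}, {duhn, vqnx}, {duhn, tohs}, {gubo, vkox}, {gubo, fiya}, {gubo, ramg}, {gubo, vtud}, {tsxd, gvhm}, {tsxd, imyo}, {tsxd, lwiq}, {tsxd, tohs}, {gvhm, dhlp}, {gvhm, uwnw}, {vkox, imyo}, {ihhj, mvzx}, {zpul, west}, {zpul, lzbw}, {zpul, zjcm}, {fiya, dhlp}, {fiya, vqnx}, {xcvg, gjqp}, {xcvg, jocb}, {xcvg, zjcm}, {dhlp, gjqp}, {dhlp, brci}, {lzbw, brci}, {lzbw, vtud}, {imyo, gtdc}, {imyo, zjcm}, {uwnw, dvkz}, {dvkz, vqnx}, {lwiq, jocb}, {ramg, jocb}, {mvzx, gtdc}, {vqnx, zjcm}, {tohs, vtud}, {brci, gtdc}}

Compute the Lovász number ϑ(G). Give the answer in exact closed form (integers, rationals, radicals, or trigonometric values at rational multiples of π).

deg(gjqp) = 4; N(gjqp) = {ntxs, hdnv, xcvg, dhlp}.
deg(mvzx) = 4; N(mvzx) = {kmbv, etmv, ihhj, gtdc}.
deg(kmbv) = 4; N(kmbv) = {west, fiya, lwiq, mvzx}.
N(ntxs) = {sihj, west, gjqp, tohs}, |N(ntxs)| = 4.
4-regular, N=35; this is K(7,3), the Kneser graph.
A has 4 distinct eigenvalues ≈ [4.0, 2.0, -1.0, -3.0].
−35·(-3) / ((4)−(-3)) = 15 = ϑ(G).
ϑ(G) ≈ 15.00000000.

15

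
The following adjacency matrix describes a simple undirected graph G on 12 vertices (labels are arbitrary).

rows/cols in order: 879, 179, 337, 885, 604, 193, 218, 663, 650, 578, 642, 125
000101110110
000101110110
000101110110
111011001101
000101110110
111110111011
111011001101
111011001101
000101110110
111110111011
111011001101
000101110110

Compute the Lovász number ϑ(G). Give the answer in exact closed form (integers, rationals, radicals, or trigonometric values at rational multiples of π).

6

N(193) = {879, 179, 337, 885, 604, 218, 663, 650, 642, 125}, |N(193)| = 10.
deg(578) = 10; N(578) = {879, 179, 337, 885, 604, 218, 663, 650, 642, 125}.
Vertex 218 has 8 neighbors: 879, 179, 337, 604, 193, 650, 578, 125.
N(604) = {885, 193, 218, 663, 578, 642}, |N(604)| = 6.
K_{6,4,2} (perfect); ϑ(G) = α(G) = max{6,4,2} = 6.
Numerically 6.00000.
Check 6 ≤ 6 ≤ 6: collapsed.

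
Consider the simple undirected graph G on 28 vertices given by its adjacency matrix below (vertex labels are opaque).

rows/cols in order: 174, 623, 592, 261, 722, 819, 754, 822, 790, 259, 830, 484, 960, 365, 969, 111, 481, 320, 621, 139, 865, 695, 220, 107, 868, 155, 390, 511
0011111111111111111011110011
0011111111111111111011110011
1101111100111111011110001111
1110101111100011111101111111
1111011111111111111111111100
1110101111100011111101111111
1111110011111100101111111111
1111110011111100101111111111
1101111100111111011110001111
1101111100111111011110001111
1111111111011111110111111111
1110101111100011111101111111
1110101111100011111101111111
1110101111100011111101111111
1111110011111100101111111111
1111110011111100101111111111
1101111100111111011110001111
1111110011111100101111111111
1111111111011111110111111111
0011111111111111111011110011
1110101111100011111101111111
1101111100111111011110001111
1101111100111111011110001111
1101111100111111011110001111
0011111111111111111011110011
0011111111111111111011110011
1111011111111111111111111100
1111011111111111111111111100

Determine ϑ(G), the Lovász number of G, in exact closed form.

Vertex 484 has 22 neighbors: 174, 623, 592, 722, 754, 822, 790, 259, 830, 969, 111, 481, 320, 621, 139, 695, 220, 107, 868, 155, 390, 511.
N(390) = {174, 623, 592, 261, 819, 754, 822, 790, 259, 830, 484, 960, 365, 969, 111, 481, 320, 621, 139, 865, 695, 220, 107, 868, 155}, |N(390)| = 25.
deg(320) = 23; N(320) = {174, 623, 592, 261, 722, 819, 790, 259, 830, 484, 960, 365, 481, 621, 139, 865, 695, 220, 107, 868, 155, 390, 511}.
N(754) = {174, 623, 592, 261, 722, 819, 790, 259, 830, 484, 960, 365, 481, 621, 139, 865, 695, 220, 107, 868, 155, 390, 511}, |N(754)| = 23.
6 parts of sizes [7, 6, 5, 5, 3, 2]; α(G) = 7 = ϑ (perfect).
= 7.000000… (decimal).
Check 7 ≤ 7 ≤ 7: collapsed.

7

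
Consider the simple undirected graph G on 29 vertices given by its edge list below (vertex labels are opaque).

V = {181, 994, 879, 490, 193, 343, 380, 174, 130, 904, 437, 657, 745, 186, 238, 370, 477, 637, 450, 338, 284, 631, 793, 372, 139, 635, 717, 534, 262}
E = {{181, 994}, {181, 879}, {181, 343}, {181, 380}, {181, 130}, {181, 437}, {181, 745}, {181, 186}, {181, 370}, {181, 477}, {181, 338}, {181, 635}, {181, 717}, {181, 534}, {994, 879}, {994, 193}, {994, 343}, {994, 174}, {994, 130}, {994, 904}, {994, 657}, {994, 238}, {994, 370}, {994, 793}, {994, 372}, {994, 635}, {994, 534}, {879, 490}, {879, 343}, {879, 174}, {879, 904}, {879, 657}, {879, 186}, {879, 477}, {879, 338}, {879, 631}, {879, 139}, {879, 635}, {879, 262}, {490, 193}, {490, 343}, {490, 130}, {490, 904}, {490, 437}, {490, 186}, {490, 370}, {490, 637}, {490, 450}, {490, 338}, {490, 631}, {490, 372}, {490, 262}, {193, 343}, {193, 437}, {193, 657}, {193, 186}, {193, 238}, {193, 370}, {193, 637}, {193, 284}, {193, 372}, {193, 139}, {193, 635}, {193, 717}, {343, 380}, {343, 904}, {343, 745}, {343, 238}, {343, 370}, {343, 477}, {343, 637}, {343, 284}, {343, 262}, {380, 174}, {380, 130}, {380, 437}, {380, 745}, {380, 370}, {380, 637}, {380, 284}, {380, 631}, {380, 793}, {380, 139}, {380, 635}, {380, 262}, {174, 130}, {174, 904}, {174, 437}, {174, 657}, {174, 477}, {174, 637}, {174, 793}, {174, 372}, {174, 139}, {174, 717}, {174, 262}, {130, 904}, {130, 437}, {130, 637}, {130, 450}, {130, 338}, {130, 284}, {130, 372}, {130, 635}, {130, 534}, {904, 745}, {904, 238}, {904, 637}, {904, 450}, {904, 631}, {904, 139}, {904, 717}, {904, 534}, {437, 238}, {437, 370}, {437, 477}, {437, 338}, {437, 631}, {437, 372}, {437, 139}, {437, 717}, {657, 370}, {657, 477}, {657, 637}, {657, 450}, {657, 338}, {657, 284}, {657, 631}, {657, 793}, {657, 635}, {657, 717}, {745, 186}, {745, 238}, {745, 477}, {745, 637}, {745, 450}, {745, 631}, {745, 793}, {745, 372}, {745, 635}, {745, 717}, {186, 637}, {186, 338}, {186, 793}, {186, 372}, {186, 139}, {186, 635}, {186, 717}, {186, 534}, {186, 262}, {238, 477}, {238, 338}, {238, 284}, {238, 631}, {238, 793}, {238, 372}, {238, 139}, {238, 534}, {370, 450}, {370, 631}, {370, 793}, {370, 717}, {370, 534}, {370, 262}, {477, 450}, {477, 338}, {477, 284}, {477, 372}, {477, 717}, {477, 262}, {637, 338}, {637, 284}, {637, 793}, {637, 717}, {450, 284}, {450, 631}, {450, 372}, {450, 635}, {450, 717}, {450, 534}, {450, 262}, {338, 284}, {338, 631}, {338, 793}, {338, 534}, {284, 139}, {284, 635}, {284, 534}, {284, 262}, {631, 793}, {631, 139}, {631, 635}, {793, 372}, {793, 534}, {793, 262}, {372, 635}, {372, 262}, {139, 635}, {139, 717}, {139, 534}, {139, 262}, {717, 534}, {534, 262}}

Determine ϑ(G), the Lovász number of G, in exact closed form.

sqrt(29)

N(717) = {181, 193, 174, 904, 437, 657, 745, 186, 370, 477, 637, 450, 139, 534}, |N(717)| = 14.
deg(284) = 14; N(284) = {193, 343, 380, 130, 657, 238, 477, 637, 450, 338, 139, 635, 534, 262}.
deg(879) = 14; N(879) = {181, 994, 490, 343, 174, 904, 657, 186, 477, 338, 631, 139, 635, 262}.
deg(174) = 14; N(174) = {994, 879, 380, 130, 904, 437, 657, 477, 637, 793, 372, 139, 717, 262}.
29-vertex 14-regular graph: SR(29,14,6,7) — a Paley graph.
A has 3 distinct eigenvalues ≈ [14.0, 2.193, -3.193].
λ_max=14, λ_min=-sqrt(29)/2 - 1/2; ϑ = −29·λ_min/(λ_max−λ_min) = sqrt(29).
≈ 5.3851648 (to 7 d.p.).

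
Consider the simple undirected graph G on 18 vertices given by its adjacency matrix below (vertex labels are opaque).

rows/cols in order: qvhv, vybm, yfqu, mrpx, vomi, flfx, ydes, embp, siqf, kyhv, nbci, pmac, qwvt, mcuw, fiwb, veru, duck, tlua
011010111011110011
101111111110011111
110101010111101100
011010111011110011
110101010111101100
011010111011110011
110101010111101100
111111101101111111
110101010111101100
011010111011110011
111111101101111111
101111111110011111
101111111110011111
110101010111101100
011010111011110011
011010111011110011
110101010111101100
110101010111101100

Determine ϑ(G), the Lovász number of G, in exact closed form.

Vertex siqf has 11 neighbors: qvhv, vybm, mrpx, flfx, embp, kyhv, nbci, pmac, qwvt, fiwb, veru.
N(veru) = {vybm, yfqu, vomi, ydes, embp, siqf, nbci, pmac, qwvt, mcuw, duck, tlua}, |N(veru)| = 12.
deg(vomi) = 11; N(vomi) = {qvhv, vybm, mrpx, flfx, embp, kyhv, nbci, pmac, qwvt, fiwb, veru}.
Vertex pmac has 15 neighbors: qvhv, yfqu, mrpx, vomi, flfx, ydes, embp, siqf, kyhv, nbci, mcuw, fiwb, veru, duck, tlua.
K_{7,6,3,2} (perfect); ϑ(G) = α(G) = max{7,6,3,2} = 7.
≈ 7.0000 (to 4 d.p.).
Check 7 ≤ 7 ≤ 7: collapsed.

7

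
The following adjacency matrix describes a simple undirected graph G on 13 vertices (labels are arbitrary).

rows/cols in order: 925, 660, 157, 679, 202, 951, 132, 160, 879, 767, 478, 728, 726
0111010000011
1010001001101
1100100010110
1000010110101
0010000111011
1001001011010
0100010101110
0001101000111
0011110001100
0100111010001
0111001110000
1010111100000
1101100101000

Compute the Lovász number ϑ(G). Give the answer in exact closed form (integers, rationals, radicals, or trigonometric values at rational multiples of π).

Vertex 925 has 6 neighbors: 660, 157, 679, 951, 728, 726.
N(202) = {157, 160, 879, 767, 728, 726}, |N(202)| = 6.
N(132) = {660, 951, 160, 767, 478, 728}, |N(132)| = 6.
Vertex 726 has 6 neighbors: 925, 660, 679, 202, 160, 767.
Regular of degree 6 on 13 vertices: SR(13,6,2,3) — a Paley graph.
The 3 distinct eigenvalues: [6.0, 1.302776, -2.302776].
ϑ = −N·λ_min/(λ_max−λ_min) = −13·(-sqrt(13)/2 - 1/2)/(6−(-sqrt(13)/2 - 1/2)) = sqrt(13).
= 3.605551275… (decimal).

sqrt(13)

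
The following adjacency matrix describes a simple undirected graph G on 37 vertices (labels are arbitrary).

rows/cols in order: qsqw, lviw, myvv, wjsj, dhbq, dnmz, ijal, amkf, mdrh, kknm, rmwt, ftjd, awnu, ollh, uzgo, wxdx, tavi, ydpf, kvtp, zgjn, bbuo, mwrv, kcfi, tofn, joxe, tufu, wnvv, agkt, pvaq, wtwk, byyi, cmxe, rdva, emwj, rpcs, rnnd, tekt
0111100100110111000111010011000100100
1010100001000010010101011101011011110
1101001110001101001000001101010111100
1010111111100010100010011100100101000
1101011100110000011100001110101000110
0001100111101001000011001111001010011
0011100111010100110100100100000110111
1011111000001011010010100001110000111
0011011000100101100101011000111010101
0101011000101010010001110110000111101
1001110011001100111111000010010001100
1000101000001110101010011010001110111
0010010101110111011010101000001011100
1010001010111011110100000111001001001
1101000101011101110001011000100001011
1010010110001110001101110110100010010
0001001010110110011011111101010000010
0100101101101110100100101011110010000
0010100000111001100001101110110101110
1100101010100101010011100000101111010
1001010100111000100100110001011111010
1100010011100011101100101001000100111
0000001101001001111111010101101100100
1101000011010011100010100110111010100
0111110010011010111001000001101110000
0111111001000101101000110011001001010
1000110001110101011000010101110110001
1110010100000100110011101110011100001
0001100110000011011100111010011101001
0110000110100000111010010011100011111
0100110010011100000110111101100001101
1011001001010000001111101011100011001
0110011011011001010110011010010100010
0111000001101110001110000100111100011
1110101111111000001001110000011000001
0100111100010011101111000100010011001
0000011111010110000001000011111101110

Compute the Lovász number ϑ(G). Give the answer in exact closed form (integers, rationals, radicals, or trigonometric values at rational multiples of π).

deg(amkf) = 18; N(amkf) = {qsqw, myvv, wjsj, dhbq, dnmz, ijal, awnu, uzgo, wxdx, ydpf, bbuo, kcfi, agkt, pvaq, wtwk, rpcs, rnnd, tekt}.
deg(agkt) = 18; N(agkt) = {qsqw, lviw, myvv, dnmz, amkf, ollh, tavi, ydpf, bbuo, mwrv, kcfi, joxe, tufu, wnvv, wtwk, byyi, cmxe, tekt}.
deg(cmxe) = 18; N(cmxe) = {qsqw, myvv, wjsj, ijal, kknm, ftjd, kvtp, zgjn, bbuo, mwrv, kcfi, joxe, wnvv, agkt, pvaq, rdva, emwj, tekt}.
N(ydpf) = {lviw, dhbq, ijal, amkf, kknm, rmwt, awnu, ollh, uzgo, tavi, zgjn, kcfi, joxe, wnvv, agkt, pvaq, wtwk, rdva}, |N(ydpf)| = 18.
G on 37 vertices is 18-regular; strongly regular (37,18,8,9).
Distinct eigenvalues (to 5 d.p.): [18.0, 2.54138, -3.54138].
With N=37: ϑ(G) = 37·(-(-sqrt(37)/2 - 1/2))/(18−(-sqrt(37)/2 - 1/2)) = sqrt(37).
ϑ(G) ≈ 6.0828.

sqrt(37)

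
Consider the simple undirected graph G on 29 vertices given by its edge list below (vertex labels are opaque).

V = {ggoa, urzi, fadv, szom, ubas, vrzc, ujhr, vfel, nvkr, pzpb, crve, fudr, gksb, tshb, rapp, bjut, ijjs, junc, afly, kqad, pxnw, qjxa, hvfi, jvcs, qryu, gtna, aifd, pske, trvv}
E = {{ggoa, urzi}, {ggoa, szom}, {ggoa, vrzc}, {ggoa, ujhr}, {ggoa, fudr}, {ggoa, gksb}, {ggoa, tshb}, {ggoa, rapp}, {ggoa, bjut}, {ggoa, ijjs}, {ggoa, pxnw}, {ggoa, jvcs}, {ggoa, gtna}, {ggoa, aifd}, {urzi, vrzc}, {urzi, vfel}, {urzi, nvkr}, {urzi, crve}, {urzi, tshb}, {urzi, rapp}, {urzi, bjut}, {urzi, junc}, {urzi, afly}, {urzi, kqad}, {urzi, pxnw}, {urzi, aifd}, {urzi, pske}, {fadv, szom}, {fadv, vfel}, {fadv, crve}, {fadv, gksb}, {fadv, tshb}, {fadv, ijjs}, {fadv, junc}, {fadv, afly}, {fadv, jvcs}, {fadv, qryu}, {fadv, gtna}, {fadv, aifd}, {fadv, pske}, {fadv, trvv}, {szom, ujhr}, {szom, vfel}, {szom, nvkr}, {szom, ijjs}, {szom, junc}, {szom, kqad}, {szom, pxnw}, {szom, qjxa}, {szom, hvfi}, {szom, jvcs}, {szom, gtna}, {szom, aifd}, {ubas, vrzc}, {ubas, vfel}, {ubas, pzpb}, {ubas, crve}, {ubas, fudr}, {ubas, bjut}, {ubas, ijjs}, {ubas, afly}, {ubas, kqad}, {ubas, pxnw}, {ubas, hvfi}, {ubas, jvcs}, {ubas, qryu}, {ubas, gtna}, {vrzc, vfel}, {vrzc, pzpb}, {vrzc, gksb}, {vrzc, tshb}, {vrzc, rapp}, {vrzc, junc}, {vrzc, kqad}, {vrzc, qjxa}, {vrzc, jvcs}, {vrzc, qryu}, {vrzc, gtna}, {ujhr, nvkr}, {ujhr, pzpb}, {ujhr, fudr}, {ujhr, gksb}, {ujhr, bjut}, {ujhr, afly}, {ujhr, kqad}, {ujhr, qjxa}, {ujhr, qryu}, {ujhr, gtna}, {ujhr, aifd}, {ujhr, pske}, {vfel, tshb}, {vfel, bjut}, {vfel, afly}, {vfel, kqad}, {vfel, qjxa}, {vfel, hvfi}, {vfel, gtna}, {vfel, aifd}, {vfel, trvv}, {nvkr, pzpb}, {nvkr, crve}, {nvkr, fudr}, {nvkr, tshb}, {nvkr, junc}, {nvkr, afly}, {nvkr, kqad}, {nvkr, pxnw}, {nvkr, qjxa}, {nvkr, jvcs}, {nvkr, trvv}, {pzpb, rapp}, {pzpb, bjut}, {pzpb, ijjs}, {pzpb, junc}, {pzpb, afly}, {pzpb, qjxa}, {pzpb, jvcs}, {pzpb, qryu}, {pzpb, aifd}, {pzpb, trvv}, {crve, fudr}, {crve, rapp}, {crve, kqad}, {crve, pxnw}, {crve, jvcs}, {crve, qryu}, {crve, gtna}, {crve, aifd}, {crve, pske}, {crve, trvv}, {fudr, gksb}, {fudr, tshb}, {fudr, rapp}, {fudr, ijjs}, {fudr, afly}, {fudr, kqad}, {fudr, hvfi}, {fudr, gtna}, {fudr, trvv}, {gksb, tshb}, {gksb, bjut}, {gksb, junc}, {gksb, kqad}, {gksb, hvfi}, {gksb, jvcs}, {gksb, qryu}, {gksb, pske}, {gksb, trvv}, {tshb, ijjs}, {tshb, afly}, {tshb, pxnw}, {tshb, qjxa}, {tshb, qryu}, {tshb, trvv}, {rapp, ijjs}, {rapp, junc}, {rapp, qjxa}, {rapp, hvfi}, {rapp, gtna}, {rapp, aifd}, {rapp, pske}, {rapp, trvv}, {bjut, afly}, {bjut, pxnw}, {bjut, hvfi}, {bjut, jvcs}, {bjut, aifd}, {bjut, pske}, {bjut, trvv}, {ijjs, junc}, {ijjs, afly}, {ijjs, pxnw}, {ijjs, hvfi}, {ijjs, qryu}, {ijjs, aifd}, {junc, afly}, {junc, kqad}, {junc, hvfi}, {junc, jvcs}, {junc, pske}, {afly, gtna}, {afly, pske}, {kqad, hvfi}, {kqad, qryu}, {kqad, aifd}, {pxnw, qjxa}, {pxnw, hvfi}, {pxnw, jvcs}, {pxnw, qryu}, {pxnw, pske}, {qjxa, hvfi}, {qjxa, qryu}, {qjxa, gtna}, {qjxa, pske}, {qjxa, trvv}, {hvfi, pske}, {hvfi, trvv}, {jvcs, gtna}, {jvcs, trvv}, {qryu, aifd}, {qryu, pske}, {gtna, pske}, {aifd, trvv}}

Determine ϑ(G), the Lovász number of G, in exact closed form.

N(gksb) = {ggoa, fadv, vrzc, ujhr, fudr, tshb, bjut, junc, kqad, hvfi, jvcs, qryu, pske, trvv}, |N(gksb)| = 14.
deg(junc) = 14; N(junc) = {urzi, fadv, szom, vrzc, nvkr, pzpb, gksb, rapp, ijjs, afly, kqad, hvfi, jvcs, pske}.
deg(afly) = 14; N(afly) = {urzi, fadv, ubas, ujhr, vfel, nvkr, pzpb, fudr, tshb, bjut, ijjs, junc, gtna, pske}.
deg(aifd) = 14; N(aifd) = {ggoa, urzi, fadv, szom, ujhr, vfel, pzpb, crve, rapp, bjut, ijjs, kqad, qryu, trvv}.
Regular of degree 14 on 29 vertices: Paley(29): SR with (k,λ,μ)=(14,6,7).
spec(A) ≈ [14.0, 2.192582, -3.192582] (distinct, 6 d.p.).
λ_max=14, λ_min=-sqrt(29)/2 - 1/2; ϑ = −29·λ_min/(λ_max−λ_min) = sqrt(29).
= 5.385165… (decimal).

sqrt(29)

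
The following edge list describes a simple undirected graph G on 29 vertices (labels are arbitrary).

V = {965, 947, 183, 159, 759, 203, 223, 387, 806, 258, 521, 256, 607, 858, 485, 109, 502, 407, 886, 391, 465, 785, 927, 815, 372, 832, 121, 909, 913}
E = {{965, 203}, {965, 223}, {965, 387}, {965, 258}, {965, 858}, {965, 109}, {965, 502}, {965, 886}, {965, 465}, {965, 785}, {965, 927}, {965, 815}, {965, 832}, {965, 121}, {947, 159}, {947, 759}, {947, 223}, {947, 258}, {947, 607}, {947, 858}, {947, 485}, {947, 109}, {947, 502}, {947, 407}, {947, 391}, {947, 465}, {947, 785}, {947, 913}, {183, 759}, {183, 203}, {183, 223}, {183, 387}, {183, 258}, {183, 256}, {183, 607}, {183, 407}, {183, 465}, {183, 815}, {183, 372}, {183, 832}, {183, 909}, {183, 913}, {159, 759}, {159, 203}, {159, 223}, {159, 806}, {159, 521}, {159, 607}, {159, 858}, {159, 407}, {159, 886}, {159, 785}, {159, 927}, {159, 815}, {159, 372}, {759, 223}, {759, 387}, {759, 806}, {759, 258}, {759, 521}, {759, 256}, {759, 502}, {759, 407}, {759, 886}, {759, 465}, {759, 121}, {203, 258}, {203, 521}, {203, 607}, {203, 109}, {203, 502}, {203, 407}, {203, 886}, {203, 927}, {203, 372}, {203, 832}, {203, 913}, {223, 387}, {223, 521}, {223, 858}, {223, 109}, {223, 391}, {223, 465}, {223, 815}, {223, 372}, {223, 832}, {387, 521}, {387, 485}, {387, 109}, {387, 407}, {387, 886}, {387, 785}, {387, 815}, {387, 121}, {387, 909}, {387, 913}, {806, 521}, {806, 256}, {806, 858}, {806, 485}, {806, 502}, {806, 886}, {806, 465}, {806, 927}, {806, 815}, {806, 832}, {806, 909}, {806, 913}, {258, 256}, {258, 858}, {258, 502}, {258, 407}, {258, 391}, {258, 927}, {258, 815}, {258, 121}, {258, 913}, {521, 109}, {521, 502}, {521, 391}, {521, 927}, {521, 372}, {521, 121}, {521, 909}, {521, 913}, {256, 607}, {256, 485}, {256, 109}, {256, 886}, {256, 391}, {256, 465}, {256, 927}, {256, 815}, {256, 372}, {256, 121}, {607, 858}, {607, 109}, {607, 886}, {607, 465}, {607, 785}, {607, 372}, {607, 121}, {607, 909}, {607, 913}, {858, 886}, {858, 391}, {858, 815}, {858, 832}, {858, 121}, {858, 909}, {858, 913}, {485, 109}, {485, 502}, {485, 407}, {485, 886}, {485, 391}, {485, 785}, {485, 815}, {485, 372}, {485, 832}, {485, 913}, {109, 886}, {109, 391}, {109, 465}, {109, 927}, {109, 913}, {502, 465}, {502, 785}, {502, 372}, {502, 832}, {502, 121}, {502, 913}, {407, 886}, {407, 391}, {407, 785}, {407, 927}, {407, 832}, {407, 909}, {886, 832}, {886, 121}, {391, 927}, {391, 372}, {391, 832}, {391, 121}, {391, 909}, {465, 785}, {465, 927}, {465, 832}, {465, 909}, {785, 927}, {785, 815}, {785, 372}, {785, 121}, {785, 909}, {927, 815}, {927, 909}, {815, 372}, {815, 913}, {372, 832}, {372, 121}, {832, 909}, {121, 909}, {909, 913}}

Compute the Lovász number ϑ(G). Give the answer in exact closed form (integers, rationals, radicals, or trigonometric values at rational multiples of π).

Vertex 502 has 14 neighbors: 965, 947, 759, 203, 806, 258, 521, 485, 465, 785, 372, 832, 121, 913.
Vertex 832 has 14 neighbors: 965, 183, 203, 223, 806, 858, 485, 502, 407, 886, 391, 465, 372, 909.
deg(947) = 14; N(947) = {159, 759, 223, 258, 607, 858, 485, 109, 502, 407, 391, 465, 785, 913}.
deg(485) = 14; N(485) = {947, 387, 806, 256, 109, 502, 407, 886, 391, 785, 815, 372, 832, 913}.
29-vertex 14-regular graph: SR(29,14,6,7) — a Paley graph.
A has 3 distinct eigenvalues ≈ [14.0, 2.19258, -3.19258].
With N=29: ϑ(G) = 29·(-(-sqrt(29)/2 - 1/2))/(14−(-sqrt(29)/2 - 1/2)) = sqrt(29).
= 5.38516… (decimal).

sqrt(29)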